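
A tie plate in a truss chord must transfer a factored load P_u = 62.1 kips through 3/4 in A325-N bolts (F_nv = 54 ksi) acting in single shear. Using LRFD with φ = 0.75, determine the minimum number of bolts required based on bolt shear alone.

4 bolts

A_b = π·0.75²/4 = 0.4418 in².
Per-bolt design strength φR_n = 0.75 × 54 × 0.4418 × 1 = 17.89 kips.
n ≥ 62.1 / 17.89 = 3.471 → use 4 bolts.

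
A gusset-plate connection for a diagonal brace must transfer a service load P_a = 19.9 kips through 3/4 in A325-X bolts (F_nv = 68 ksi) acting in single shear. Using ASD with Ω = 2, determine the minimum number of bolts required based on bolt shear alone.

2 bolts

A_b = π·0.75²/4 = 0.4418 in².
Per-bolt allowable strength R_n/Ω = 68 × 0.4418 × 1 / 2 = 15.02 kips.
n ≥ 19.9 / 15.02 = 1.325 → use 2 bolts.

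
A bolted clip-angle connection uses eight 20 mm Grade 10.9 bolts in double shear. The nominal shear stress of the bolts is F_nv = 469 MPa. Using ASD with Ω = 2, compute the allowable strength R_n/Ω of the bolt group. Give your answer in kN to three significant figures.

1180 kN

A_b = π × 20² / 4 = 314.2 mm².
R_n = F_nv · A_b · n · n_s = 469 × 314.2 × 8 × 2 / 1000 = 2357 kN.
Allowable strength R_n/Ω = 2357 / 2 = 1180 kN.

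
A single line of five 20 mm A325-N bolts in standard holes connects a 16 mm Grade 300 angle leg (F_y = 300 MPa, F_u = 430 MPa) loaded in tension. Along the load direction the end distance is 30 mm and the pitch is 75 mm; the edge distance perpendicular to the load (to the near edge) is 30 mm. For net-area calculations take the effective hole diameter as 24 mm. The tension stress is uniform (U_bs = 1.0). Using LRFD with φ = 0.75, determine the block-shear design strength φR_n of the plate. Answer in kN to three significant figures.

780 kN

Shear plane L_v = 30 + 4·75 = 330 mm; A_gv = 330 × 16 = 5280 mm².
A_nv = (330 − 4.5·24) × 16 = 3552 mm².
A_nt = (30 − 0.5·24) × 16 = 288 mm².
0.6 F_u A_nv = 916.4 kN; 0.6 F_y A_gv = 950.4 kN → shear rupture governs the shear term.
R_n = 916.4 + 1.0 × 430 × 288 / 1000 = 1040 kN.
Design strength φR_n = 0.75 × 1040 = 780 kN.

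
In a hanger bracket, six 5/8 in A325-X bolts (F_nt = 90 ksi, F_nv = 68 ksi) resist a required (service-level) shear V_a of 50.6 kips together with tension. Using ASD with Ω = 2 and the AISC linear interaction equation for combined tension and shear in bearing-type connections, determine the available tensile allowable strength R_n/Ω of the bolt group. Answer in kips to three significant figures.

40.7 kips

A_b = π·0.625²/4 = 0.3068 in²; f_rv = 50.6 / (6 × 0.3068) = 27.49 ksi.
F'_nt = 1.3 F_nt − (Ω F_nt / F_nv) f_rv = 1.3·90 − (2·90/68)·27.49 = 44.24 ksi, capped at F_nt → F'_nt = 44.24 ksi.
R_n = F'_nt · A_b · n = 44.24 × 0.3068 × 6 = 81.43 kips.
Allowable strength R_n/Ω = 81.43 / 2 = 40.7 kips.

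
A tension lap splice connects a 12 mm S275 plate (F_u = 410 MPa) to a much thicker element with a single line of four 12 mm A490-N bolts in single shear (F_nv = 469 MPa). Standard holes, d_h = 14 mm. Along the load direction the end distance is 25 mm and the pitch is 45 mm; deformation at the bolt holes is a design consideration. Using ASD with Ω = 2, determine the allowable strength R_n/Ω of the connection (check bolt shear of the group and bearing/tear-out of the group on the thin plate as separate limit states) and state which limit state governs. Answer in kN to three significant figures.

Bolt shear: A_b = π·12²/4 = 113.1 mm²; R_n = 469 × 113.1 × 4 × 1 / 1000 = 212.2 kN → 212.2 / 2 = 106 kN.
Bearing (1.2 l_c t F_u ≤ 2.4 d t F_u): upper limit = 2.4·12·12·410 / 1000 = 141.7 kN.
  Edge l_c = 25 − 14/2 = 18 → r_n = 106.3 kN; interior l_c = 45 − 14 = 31 → r_n = 141.7 kN.
  R_n,bearing = 1·106.3 + 3·141.7 = 531.4 kN → 531.4 / 2 = 266 kN.
Bolt shear governs: 106 kN.

106 kN (bolt shear governs)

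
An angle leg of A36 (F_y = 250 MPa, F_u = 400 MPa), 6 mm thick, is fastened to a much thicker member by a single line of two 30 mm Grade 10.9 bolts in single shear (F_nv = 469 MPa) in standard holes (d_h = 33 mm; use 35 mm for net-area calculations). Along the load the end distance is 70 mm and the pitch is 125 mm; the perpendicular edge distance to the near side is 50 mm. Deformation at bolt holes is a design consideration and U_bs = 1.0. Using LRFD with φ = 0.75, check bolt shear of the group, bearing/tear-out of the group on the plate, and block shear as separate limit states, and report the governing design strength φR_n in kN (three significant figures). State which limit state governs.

Bolt shear: A_b = π·30²/4 = 706.9 mm²; R_n = 469 × 706.9 × 2 × 1 / 1000 = 663 kN → 0.75 × 663 = 497 kN.
Bearing: edge l_c = 53.5, r_n = 154.1 kN; interior l_c = 92, r_n = 172.8 kN; R_n = 154.1 + 1·172.8 = 326.9 kN → 245 kN.
Block shear: A_gv = 1170, A_nv = 855, A_nt = 195 mm²; R_n = min(0.6F_uA_nv, 0.6F_yA_gv) + U_bs·F_u·A_nt = 253.5 kN → 190 kN.
Block shear governs: 190 kN.

190 kN (block shear governs)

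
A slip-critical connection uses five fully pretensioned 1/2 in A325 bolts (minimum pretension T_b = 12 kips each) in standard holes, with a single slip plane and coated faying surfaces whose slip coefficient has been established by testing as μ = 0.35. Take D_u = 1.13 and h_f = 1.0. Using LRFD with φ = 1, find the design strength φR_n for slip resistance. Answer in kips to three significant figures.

R_n = μ · D_u · h_f · T_b · n_s · n_b = 0.35 × 1.13 × 1.0 × 12 × 1 × 5 = 23.73 kips.
Design strength φR_n = 1 × 23.73 = 23.7 kips.

23.7 kips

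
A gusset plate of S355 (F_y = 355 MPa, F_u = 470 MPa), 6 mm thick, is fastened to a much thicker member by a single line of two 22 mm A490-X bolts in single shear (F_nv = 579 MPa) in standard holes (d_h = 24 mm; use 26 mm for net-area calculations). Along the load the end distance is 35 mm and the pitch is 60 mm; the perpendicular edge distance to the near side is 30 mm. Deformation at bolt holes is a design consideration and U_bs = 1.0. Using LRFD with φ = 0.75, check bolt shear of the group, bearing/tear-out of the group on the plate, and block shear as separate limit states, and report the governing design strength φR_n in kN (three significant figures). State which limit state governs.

107 kN (block shear governs)

Bolt shear: A_b = π·22²/4 = 380.1 mm²; R_n = 579 × 380.1 × 2 × 1 / 1000 = 440.2 kN → 0.75 × 440.2 = 330 kN.
Bearing: edge l_c = 23, r_n = 77.83 kN; interior l_c = 36, r_n = 121.8 kN; R_n = 77.83 + 1·121.8 = 199.7 kN → 150 kN.
Block shear: A_gv = 570, A_nv = 336, A_nt = 102 mm²; R_n = min(0.6F_uA_nv, 0.6F_yA_gv) + U_bs·F_u·A_nt = 142.7 kN → 107 kN.
Block shear governs: 107 kN.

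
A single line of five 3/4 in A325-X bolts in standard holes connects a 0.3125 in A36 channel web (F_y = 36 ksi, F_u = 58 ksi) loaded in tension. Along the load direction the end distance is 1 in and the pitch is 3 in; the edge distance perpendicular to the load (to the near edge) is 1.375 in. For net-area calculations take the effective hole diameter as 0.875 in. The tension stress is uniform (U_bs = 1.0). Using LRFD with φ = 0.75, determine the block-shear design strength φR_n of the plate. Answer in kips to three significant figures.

Shear plane L_v = 1 + 4·3 = 13 in; A_gv = 13 × 0.3125 = 4.062 in².
A_nv = (13 − 4.5·0.875) × 0.3125 = 2.832 in².
A_nt = (1.375 − 0.5·0.875) × 0.3125 = 0.293 in².
0.6 F_u A_nv = 98.55 kips; 0.6 F_y A_gv = 87.75 kips → shear yielding governs the shear term.
R_n = 87.75 + 1.0 × 58 × 0.293 = 104.7 kips.
Design strength φR_n = 0.75 × 104.7 = 78.6 kips.

78.6 kips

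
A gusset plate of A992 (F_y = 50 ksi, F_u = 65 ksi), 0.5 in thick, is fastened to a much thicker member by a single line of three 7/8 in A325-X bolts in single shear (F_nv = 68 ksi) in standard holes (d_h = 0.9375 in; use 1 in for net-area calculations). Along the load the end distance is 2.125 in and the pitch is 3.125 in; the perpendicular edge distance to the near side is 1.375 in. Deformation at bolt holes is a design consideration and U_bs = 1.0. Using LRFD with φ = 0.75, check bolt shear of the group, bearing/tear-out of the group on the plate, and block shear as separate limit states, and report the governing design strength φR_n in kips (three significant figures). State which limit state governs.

Bolt shear: A_b = π·0.875²/4 = 0.6013 in²; R_n = 68 × 0.6013 × 3 × 1 = 122.7 kips → 0.75 × 122.7 = 92 kips.
Bearing: edge l_c = 1.656, r_n = 64.59 kips; interior l_c = 2.188, r_n = 68.25 kips; R_n = 64.59 + 2·68.25 = 201.1 kips → 151 kips.
Block shear: A_gv = 4.188, A_nv = 2.938, A_nt = 0.4375 in²; R_n = min(0.6F_uA_nv, 0.6F_yA_gv) + U_bs·F_u·A_nt = 143 kips → 107 kips.
Bolt shear governs: 92 kips.

92 kips (bolt shear governs)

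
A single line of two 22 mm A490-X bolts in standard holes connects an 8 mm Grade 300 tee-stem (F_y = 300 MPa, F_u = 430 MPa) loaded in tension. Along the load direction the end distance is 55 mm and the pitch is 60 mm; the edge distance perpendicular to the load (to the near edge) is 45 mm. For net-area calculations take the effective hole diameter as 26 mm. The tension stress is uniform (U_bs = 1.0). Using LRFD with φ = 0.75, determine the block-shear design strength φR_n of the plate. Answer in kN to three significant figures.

200 kN

Shear plane L_v = 55 + 1·60 = 115 mm; A_gv = 115 × 8 = 920 mm².
A_nv = (115 − 1.5·26) × 8 = 608 mm².
A_nt = (45 − 0.5·26) × 8 = 256 mm².
0.6 F_u A_nv = 156.9 kN; 0.6 F_y A_gv = 165.6 kN → shear rupture governs the shear term.
R_n = 156.9 + 1.0 × 430 × 256 / 1000 = 266.9 kN.
Design strength φR_n = 0.75 × 266.9 = 200 kN.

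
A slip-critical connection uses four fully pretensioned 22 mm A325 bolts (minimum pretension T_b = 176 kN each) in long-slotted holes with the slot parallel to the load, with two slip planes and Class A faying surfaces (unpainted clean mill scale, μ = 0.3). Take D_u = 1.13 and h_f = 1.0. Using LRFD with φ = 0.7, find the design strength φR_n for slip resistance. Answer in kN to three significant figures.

R_n = μ · D_u · h_f · T_b · n_s · n_b = 0.3 × 1.13 × 1.0 × 176 × 2 × 4 = 477.3 kN.
Design strength φR_n = 0.7 × 477.3 = 334 kN.

334 kN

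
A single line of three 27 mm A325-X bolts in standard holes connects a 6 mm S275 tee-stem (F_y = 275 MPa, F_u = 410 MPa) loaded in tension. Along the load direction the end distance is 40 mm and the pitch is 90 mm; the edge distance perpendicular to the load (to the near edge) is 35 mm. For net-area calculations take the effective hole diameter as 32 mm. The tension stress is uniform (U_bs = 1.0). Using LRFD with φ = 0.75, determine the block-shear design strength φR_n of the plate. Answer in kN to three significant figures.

Shear plane L_v = 40 + 2·90 = 220 mm; A_gv = 220 × 6 = 1320 mm².
A_nv = (220 − 2.5·32) × 6 = 840 mm².
A_nt = (35 − 0.5·32) × 6 = 114 mm².
0.6 F_u A_nv = 206.6 kN; 0.6 F_y A_gv = 217.8 kN → shear rupture governs the shear term.
R_n = 206.6 + 1.0 × 410 × 114 / 1000 = 253.4 kN.
Design strength φR_n = 0.75 × 253.4 = 190 kN.

190 kN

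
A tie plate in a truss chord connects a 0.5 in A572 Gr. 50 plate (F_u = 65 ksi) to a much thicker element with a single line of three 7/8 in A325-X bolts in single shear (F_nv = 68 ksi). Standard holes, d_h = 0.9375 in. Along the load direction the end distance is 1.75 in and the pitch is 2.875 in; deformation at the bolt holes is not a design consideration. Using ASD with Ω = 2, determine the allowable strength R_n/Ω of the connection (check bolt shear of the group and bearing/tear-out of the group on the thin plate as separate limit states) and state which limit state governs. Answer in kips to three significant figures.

Bolt shear: A_b = π·0.875²/4 = 0.6013 in²; R_n = 68 × 0.6013 × 3 × 1 = 122.7 kips → 122.7 / 2 = 61.3 kips.
Bearing (1.5 l_c t F_u ≤ 3.0 d t F_u): upper limit = 3.0·0.875·0.5·65 = 85.31 kips.
  Edge l_c = 1.75 − 0.9375/2 = 1.281 → r_n = 62.46 kips; interior l_c = 2.875 − 0.9375 = 1.938 → r_n = 85.31 kips.
  R_n,bearing = 1·62.46 + 2·85.31 = 233.1 kips → 233.1 / 2 = 117 kips.
Bolt shear governs: 61.3 kips.

61.3 kips (bolt shear governs)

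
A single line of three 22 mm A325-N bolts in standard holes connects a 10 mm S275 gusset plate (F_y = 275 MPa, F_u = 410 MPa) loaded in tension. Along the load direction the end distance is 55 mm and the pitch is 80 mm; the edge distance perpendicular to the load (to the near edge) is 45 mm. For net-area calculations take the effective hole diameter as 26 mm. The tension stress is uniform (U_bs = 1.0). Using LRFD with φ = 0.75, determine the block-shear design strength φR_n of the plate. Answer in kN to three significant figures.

Shear plane L_v = 55 + 2·80 = 215 mm; A_gv = 215 × 10 = 2150 mm².
A_nv = (215 − 2.5·26) × 10 = 1500 mm².
A_nt = (45 − 0.5·26) × 10 = 320 mm².
0.6 F_u A_nv = 369 kN; 0.6 F_y A_gv = 354.8 kN → shear yielding governs the shear term.
R_n = 354.8 + 1.0 × 410 × 320 / 1000 = 485.9 kN.
Design strength φR_n = 0.75 × 485.9 = 364 kN.

364 kN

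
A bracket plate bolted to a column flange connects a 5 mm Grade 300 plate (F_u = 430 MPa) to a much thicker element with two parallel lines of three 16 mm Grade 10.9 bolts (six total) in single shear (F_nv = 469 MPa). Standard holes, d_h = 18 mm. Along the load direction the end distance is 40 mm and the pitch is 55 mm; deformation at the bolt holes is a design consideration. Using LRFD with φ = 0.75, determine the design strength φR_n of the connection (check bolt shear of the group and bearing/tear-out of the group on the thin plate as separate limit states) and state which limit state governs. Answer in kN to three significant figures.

Bolt shear: A_b = π·16²/4 = 201.1 mm²; R_n = 469 × 201.1 × 6 × 1 / 1000 = 565.8 kN → 0.75 × 565.8 = 424 kN.
Bearing (1.2 l_c t F_u ≤ 2.4 d t F_u): upper limit = 2.4·16·5·430 / 1000 = 82.56 kN.
  Edge l_c = 40 − 18/2 = 31 → r_n = 79.98 kN; interior l_c = 55 − 18 = 37 → r_n = 82.56 kN.
  R_n,bearing = 2·79.98 + 4·82.56 = 490.2 kN → 0.75 × 490.2 = 368 kN.
Bearing governs: 368 kN.

368 kN (bearing governs)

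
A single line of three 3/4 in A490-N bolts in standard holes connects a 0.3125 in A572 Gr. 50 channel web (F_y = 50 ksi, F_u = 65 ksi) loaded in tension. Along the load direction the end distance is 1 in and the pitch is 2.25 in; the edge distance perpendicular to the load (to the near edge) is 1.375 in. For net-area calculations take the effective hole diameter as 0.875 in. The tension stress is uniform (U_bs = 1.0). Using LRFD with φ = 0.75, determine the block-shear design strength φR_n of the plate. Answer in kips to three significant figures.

Shear plane L_v = 1 + 2·2.25 = 5.5 in; A_gv = 5.5 × 0.3125 = 1.719 in².
A_nv = (5.5 − 2.5·0.875) × 0.3125 = 1.035 in².
A_nt = (1.375 − 0.5·0.875) × 0.3125 = 0.293 in².
0.6 F_u A_nv = 40.37 kips; 0.6 F_y A_gv = 51.56 kips → shear rupture governs the shear term.
R_n = 40.37 + 1.0 × 65 × 0.293 = 59.41 kips.
Design strength φR_n = 0.75 × 59.41 = 44.6 kips.

44.6 kips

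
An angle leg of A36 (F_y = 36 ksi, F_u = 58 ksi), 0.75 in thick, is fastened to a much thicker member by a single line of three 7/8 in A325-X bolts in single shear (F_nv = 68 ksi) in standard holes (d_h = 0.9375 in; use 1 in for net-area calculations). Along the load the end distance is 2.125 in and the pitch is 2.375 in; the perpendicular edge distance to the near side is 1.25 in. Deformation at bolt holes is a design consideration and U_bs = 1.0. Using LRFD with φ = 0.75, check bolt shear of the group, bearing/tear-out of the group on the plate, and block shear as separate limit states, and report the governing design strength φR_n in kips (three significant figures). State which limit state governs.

Bolt shear: A_b = π·0.875²/4 = 0.6013 in²; R_n = 68 × 0.6013 × 3 × 1 = 122.7 kips → 0.75 × 122.7 = 92 kips.
Bearing: edge l_c = 1.656, r_n = 86.46 kips; interior l_c = 1.438, r_n = 75.04 kips; R_n = 86.46 + 2·75.04 = 236.5 kips → 177 kips.
Block shear: A_gv = 5.156, A_nv = 3.281, A_nt = 0.5625 in²; R_n = min(0.6F_uA_nv, 0.6F_yA_gv) + U_bs·F_u·A_nt = 144 kips → 108 kips.
Bolt shear governs: 92 kips.

92 kips (bolt shear governs)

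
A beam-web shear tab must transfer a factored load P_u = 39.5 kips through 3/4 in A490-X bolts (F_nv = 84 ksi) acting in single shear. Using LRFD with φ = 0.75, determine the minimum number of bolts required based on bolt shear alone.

A_b = π·0.75²/4 = 0.4418 in².
Per-bolt design strength φR_n = 0.75 × 84 × 0.4418 × 1 = 27.83 kips.
n ≥ 39.5 / 27.83 = 1.419 → use 2 bolts.

2 bolts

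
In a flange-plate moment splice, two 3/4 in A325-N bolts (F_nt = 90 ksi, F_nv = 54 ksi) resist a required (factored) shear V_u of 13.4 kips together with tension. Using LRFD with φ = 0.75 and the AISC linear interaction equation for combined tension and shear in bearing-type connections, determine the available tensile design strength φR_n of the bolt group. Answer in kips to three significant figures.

A_b = π·0.75²/4 = 0.4418 in²; f_rv = 13.4 / (2 × 0.4418) = 15.17 ksi.
F'_nt = 1.3 F_nt − (F_nt / φF_nv) f_rv = 1.3·90 − (90/(0.75·54))·15.17 = 83.3 ksi, capped at F_nt → F'_nt = 83.3 ksi.
R_n = F'_nt · A_b · n = 83.3 × 0.4418 × 2 = 73.6 kips.
Design strength φR_n = 0.75 × 73.6 = 55.2 kips.

55.2 kips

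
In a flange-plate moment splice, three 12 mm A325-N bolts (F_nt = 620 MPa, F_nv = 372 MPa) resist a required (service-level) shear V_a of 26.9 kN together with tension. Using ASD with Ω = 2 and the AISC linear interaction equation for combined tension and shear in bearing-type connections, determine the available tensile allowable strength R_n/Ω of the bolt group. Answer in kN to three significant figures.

91.9 kN

A_b = π·12²/4 = 113.1 mm²; f_rv = 26.9 × 1000 / (3 × 113.1) = 79.28 MPa.
F'_nt = 1.3 F_nt − (Ω F_nt / F_nv) f_rv = 1.3·620 − (2·620/372)·79.28 = 541.7 MPa, capped at F_nt → F'_nt = 541.7 MPa.
R_n = F'_nt · A_b · n = 541.7 × 113.1 × 3 / 1000 = 183.8 kN.
Allowable strength R_n/Ω = 183.8 / 2 = 91.9 kN.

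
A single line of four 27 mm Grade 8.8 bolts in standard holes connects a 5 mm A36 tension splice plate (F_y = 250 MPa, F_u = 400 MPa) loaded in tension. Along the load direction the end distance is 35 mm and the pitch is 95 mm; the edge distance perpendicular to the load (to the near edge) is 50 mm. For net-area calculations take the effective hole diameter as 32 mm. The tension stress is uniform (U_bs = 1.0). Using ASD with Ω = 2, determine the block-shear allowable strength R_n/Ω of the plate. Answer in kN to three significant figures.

Shear plane L_v = 35 + 3·95 = 320 mm; A_gv = 320 × 5 = 1600 mm².
A_nv = (320 − 3.5·32) × 5 = 1040 mm².
A_nt = (50 − 0.5·32) × 5 = 170 mm².
0.6 F_u A_nv = 249.6 kN; 0.6 F_y A_gv = 240 kN → shear yielding governs the shear term.
R_n = 240 + 1.0 × 400 × 170 / 1000 = 308 kN.
Allowable strength R_n/Ω = 308 / 2 = 154 kN.

154 kN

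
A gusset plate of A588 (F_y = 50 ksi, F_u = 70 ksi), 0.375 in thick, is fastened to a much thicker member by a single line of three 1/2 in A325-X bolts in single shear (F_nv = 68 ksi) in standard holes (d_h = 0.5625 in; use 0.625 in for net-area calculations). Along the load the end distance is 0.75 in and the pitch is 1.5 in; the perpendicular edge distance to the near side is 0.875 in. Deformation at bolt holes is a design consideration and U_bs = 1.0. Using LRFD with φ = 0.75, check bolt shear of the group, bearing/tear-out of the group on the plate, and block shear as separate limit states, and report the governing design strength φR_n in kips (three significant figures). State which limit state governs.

Bolt shear: A_b = π·0.5²/4 = 0.1963 in²; R_n = 68 × 0.1963 × 3 × 1 = 40.06 kips → 0.75 × 40.06 = 30 kips.
Bearing: edge l_c = 0.4688, r_n = 14.77 kips; interior l_c = 0.9375, r_n = 29.53 kips; R_n = 14.77 + 2·29.53 = 73.83 kips → 55.4 kips.
Block shear: A_gv = 1.406, A_nv = 0.8203, A_nt = 0.2109 in²; R_n = min(0.6F_uA_nv, 0.6F_yA_gv) + U_bs·F_u·A_nt = 49.22 kips → 36.9 kips.
Bolt shear governs: 30 kips.

30 kips (bolt shear governs)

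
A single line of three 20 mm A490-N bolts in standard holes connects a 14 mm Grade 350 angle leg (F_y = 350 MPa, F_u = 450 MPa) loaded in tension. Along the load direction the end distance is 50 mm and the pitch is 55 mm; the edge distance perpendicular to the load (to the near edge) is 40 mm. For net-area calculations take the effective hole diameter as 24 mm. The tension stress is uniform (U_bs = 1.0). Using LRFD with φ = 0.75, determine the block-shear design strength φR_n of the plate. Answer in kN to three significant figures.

416 kN

Shear plane L_v = 50 + 2·55 = 160 mm; A_gv = 160 × 14 = 2240 mm².
A_nv = (160 − 2.5·24) × 14 = 1400 mm².
A_nt = (40 − 0.5·24) × 14 = 392 mm².
0.6 F_u A_nv = 378 kN; 0.6 F_y A_gv = 470.4 kN → shear rupture governs the shear term.
R_n = 378 + 1.0 × 450 × 392 / 1000 = 554.4 kN.
Design strength φR_n = 0.75 × 554.4 = 416 kN.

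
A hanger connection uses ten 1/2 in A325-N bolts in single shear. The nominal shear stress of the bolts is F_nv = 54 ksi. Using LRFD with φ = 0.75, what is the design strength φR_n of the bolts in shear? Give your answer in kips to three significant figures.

A_b = π × 0.5² / 4 = 0.1963 in².
R_n = F_nv · A_b · n · n_s = 54 × 0.1963 × 10 × 1 = 106 kips.
Design strength φR_n = 0.75 × 106 = 79.5 kips.

79.5 kips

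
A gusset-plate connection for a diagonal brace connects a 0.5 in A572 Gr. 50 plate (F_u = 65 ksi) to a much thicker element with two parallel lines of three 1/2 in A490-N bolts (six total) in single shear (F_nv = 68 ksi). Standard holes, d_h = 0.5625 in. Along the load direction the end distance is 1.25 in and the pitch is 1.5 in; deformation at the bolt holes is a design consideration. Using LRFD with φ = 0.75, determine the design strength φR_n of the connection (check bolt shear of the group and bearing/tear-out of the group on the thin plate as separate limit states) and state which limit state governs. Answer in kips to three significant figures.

Bolt shear: A_b = π·0.5²/4 = 0.1963 in²; R_n = 68 × 0.1963 × 6 × 1 = 80.11 kips → 0.75 × 80.11 = 60.1 kips.
Bearing (1.2 l_c t F_u ≤ 2.4 d t F_u): upper limit = 2.4·0.5·0.5·65 = 39 kips.
  Edge l_c = 1.25 − 0.5625/2 = 0.9688 → r_n = 37.78 kips; interior l_c = 1.5 − 0.5625 = 0.9375 → r_n = 36.56 kips.
  R_n,bearing = 2·37.78 + 4·36.56 = 221.8 kips → 0.75 × 221.8 = 166 kips.
Bolt shear governs: 60.1 kips.

60.1 kips (bolt shear governs)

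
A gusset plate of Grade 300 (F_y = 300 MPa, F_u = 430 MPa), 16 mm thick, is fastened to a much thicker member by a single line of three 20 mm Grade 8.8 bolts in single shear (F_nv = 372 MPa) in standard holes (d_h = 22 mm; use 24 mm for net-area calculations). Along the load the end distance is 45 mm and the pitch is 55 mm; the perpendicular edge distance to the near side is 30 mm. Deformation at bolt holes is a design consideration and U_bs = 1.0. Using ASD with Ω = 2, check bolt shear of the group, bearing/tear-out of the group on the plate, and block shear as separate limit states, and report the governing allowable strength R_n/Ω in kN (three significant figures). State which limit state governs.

175 kN (bolt shear governs)

Bolt shear: A_b = π·20²/4 = 314.2 mm²; R_n = 372 × 314.2 × 3 × 1 / 1000 = 350.6 kN → 350.6 / 2 = 175 kN.
Bearing: edge l_c = 34, r_n = 280.7 kN; interior l_c = 33, r_n = 272.4 kN; R_n = 280.7 + 2·272.4 = 825.6 kN → 413 kN.
Block shear: A_gv = 2480, A_nv = 1520, A_nt = 288 mm²; R_n = min(0.6F_uA_nv, 0.6F_yA_gv) + U_bs·F_u·A_nt = 516 kN → 258 kN.
Bolt shear governs: 175 kN.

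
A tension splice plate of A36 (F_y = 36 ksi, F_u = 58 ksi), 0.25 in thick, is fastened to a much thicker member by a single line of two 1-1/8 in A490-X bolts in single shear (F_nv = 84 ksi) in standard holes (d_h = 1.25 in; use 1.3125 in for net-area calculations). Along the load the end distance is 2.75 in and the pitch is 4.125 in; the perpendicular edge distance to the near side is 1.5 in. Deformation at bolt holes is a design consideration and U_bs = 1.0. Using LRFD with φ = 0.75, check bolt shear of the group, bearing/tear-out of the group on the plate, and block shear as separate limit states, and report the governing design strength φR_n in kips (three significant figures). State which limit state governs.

37 kips (block shear governs)

Bolt shear: A_b = π·1.125²/4 = 0.994 in²; R_n = 84 × 0.994 × 2 × 1 = 167 kips → 0.75 × 167 = 125 kips.
Bearing: edge l_c = 2.125, r_n = 36.97 kips; interior l_c = 2.875, r_n = 39.15 kips; R_n = 36.97 + 1·39.15 = 76.12 kips → 57.1 kips.
Block shear: A_gv = 1.719, A_nv = 1.227, A_nt = 0.2109 in²; R_n = min(0.6F_uA_nv, 0.6F_yA_gv) + U_bs·F_u·A_nt = 49.36 kips → 37 kips.
Block shear governs: 37 kips.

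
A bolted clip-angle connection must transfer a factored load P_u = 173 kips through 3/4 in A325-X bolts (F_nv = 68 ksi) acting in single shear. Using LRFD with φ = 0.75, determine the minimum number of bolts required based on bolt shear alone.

A_b = π·0.75²/4 = 0.4418 in².
Per-bolt design strength φR_n = 0.75 × 68 × 0.4418 × 1 = 22.53 kips.
n ≥ 173 / 22.53 = 7.678 → use 8 bolts.

8 bolts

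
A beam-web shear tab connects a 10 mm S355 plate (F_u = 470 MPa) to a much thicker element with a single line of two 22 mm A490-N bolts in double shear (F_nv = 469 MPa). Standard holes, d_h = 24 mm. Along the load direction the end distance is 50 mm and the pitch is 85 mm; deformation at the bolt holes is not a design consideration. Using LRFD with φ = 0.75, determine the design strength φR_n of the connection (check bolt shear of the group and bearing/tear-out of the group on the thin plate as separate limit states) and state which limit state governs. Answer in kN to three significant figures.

434 kN (bearing governs)

Bolt shear: A_b = π·22²/4 = 380.1 mm²; R_n = 469 × 380.1 × 2 × 2 / 1000 = 713.1 kN → 0.75 × 713.1 = 535 kN.
Bearing (1.5 l_c t F_u ≤ 3.0 d t F_u): upper limit = 3.0·22·10·470 / 1000 = 310.2 kN.
  Edge l_c = 50 − 24/2 = 38 → r_n = 267.9 kN; interior l_c = 85 − 24 = 61 → r_n = 310.2 kN.
  R_n,bearing = 1·267.9 + 1·310.2 = 578.1 kN → 0.75 × 578.1 = 434 kN.
Bearing governs: 434 kN.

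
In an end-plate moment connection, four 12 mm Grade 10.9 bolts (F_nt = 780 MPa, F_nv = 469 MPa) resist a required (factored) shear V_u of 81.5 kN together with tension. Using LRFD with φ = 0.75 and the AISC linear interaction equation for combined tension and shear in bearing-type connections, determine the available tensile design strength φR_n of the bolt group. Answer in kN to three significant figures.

A_b = π·12²/4 = 113.1 mm²; f_rv = 81.5 × 1000 / (4 × 113.1) = 180.2 MPa.
F'_nt = 1.3 F_nt − (F_nt / φF_nv) f_rv = 1.3·780 − (780/(0.75·469))·180.2 = 614.5 MPa, capped at F_nt → F'_nt = 614.5 MPa.
R_n = F'_nt · A_b · n = 614.5 × 113.1 × 4 / 1000 = 278 kN.
Design strength φR_n = 0.75 × 278 = 208 kN.

208 kN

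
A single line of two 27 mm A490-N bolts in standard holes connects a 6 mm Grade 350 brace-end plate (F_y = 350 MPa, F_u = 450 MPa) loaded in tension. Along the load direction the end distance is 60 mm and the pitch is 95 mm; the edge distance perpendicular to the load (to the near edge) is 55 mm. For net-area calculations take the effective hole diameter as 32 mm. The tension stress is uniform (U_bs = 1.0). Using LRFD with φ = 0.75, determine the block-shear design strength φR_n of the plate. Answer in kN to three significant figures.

209 kN

Shear plane L_v = 60 + 1·95 = 155 mm; A_gv = 155 × 6 = 930 mm².
A_nv = (155 − 1.5·32) × 6 = 642 mm².
A_nt = (55 − 0.5·32) × 6 = 234 mm².
0.6 F_u A_nv = 173.3 kN; 0.6 F_y A_gv = 195.3 kN → shear rupture governs the shear term.
R_n = 173.3 + 1.0 × 450 × 234 / 1000 = 278.6 kN.
Design strength φR_n = 0.75 × 278.6 = 209 kN.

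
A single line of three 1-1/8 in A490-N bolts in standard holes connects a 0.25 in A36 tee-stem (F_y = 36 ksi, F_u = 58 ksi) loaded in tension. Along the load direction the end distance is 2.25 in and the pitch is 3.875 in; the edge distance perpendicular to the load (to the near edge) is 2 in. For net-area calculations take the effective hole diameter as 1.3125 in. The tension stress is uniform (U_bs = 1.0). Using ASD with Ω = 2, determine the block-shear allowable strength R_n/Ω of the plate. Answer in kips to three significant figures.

Shear plane L_v = 2.25 + 2·3.875 = 10 in; A_gv = 10 × 0.25 = 2.5 in².
A_nv = (10 − 2.5·1.3125) × 0.25 = 1.68 in².
A_nt = (2 − 0.5·1.3125) × 0.25 = 0.3359 in².
0.6 F_u A_nv = 58.45 kips; 0.6 F_y A_gv = 54 kips → shear yielding governs the shear term.
R_n = 54 + 1.0 × 58 × 0.3359 = 73.48 kips.
Allowable strength R_n/Ω = 73.48 / 2 = 36.7 kips.

36.7 kips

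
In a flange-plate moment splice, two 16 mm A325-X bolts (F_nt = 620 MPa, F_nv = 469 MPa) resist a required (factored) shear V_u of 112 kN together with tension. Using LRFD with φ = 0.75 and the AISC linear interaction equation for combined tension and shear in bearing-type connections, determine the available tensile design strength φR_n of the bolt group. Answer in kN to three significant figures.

A_b = π·16²/4 = 201.1 mm²; f_rv = 112 × 1000 / (2 × 201.1) = 278.5 MPa.
F'_nt = 1.3 F_nt − (F_nt / φF_nv) f_rv = 1.3·620 − (620/(0.75·469))·278.5 = 315.1 MPa, capped at F_nt → F'_nt = 315.1 MPa.
R_n = F'_nt · A_b · n = 315.1 × 201.1 × 2 / 1000 = 126.7 kN.
Design strength φR_n = 0.75 × 126.7 = 95 kN.

95 kN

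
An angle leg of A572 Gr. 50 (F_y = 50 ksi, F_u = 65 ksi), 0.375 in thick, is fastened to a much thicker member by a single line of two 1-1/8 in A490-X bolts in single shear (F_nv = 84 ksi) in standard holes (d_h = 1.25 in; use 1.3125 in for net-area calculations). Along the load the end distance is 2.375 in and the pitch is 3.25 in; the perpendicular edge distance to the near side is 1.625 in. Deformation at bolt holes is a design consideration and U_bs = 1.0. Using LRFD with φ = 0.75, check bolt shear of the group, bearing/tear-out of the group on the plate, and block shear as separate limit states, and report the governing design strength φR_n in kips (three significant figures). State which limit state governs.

Bolt shear: A_b = π·1.125²/4 = 0.994 in²; R_n = 84 × 0.994 × 2 × 1 = 167 kips → 0.75 × 167 = 125 kips.
Bearing: edge l_c = 1.75, r_n = 51.19 kips; interior l_c = 2, r_n = 58.5 kips; R_n = 51.19 + 1·58.5 = 109.7 kips → 82.3 kips.
Block shear: A_gv = 2.109, A_nv = 1.371, A_nt = 0.3633 in²; R_n = min(0.6F_uA_nv, 0.6F_yA_gv) + U_bs·F_u·A_nt = 77.09 kips → 57.8 kips.
Block shear governs: 57.8 kips.

57.8 kips (block shear governs)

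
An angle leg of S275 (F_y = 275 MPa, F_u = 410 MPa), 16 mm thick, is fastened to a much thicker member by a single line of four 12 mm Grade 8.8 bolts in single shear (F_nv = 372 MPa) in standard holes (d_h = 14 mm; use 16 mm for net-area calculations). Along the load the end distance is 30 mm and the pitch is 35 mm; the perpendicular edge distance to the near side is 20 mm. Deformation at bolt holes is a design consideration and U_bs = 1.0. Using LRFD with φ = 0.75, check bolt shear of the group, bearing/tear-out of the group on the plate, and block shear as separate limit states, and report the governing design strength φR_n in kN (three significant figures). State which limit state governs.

126 kN (bolt shear governs)

Bolt shear: A_b = π·12²/4 = 113.1 mm²; R_n = 372 × 113.1 × 4 × 1 / 1000 = 168.3 kN → 0.75 × 168.3 = 126 kN.
Bearing: edge l_c = 23, r_n = 181.1 kN; interior l_c = 21, r_n = 165.3 kN; R_n = 181.1 + 3·165.3 = 677 kN → 508 kN.
Block shear: A_gv = 2160, A_nv = 1264, A_nt = 192 mm²; R_n = min(0.6F_uA_nv, 0.6F_yA_gv) + U_bs·F_u·A_nt = 389.7 kN → 292 kN.
Bolt shear governs: 126 kN.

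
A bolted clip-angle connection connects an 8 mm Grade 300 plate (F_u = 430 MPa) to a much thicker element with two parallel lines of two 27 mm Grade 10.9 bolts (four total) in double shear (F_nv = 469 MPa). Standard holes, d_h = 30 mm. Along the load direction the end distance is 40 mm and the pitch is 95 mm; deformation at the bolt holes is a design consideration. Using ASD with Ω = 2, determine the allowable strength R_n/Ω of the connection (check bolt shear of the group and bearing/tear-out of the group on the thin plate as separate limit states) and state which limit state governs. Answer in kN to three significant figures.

Bolt shear: A_b = π·27²/4 = 572.6 mm²; R_n = 469 × 572.6 × 4 × 2 / 1000 = 2148 kN → 2148 / 2 = 1070 kN.
Bearing (1.2 l_c t F_u ≤ 2.4 d t F_u): upper limit = 2.4·27·8·430 / 1000 = 222.9 kN.
  Edge l_c = 40 − 30/2 = 25 → r_n = 103.2 kN; interior l_c = 95 − 30 = 65 → r_n = 222.9 kN.
  R_n,bearing = 2·103.2 + 2·222.9 = 652.2 kN → 652.2 / 2 = 326 kN.
Bearing governs: 326 kN.

326 kN (bearing governs)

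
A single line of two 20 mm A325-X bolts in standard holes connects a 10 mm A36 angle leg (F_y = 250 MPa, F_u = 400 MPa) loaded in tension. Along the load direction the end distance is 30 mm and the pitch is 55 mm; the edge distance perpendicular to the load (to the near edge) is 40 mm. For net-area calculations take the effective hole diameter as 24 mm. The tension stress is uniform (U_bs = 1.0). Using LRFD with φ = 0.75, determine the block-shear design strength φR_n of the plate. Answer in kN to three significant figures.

172 kN

Shear plane L_v = 30 + 1·55 = 85 mm; A_gv = 85 × 10 = 850 mm².
A_nv = (85 − 1.5·24) × 10 = 490 mm².
A_nt = (40 − 0.5·24) × 10 = 280 mm².
0.6 F_u A_nv = 117.6 kN; 0.6 F_y A_gv = 127.5 kN → shear rupture governs the shear term.
R_n = 117.6 + 1.0 × 400 × 280 / 1000 = 229.6 kN.
Design strength φR_n = 0.75 × 229.6 = 172 kN.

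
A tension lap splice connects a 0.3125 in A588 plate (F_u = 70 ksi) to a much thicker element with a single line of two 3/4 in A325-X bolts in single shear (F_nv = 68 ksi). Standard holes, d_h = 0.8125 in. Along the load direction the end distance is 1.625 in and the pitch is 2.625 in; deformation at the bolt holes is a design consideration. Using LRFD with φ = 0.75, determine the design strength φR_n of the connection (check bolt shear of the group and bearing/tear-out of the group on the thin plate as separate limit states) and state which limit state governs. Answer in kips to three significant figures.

Bolt shear: A_b = π·0.75²/4 = 0.4418 in²; R_n = 68 × 0.4418 × 2 × 1 = 60.08 kips → 0.75 × 60.08 = 45.1 kips.
Bearing (1.2 l_c t F_u ≤ 2.4 d t F_u): upper limit = 2.4·0.75·0.3125·70 = 39.38 kips.
  Edge l_c = 1.625 − 0.8125/2 = 1.219 → r_n = 31.99 kips; interior l_c = 2.625 − 0.8125 = 1.812 → r_n = 39.38 kips.
  R_n,bearing = 1·31.99 + 1·39.38 = 71.37 kips → 0.75 × 71.37 = 53.5 kips.
Bolt shear governs: 45.1 kips.

45.1 kips (bolt shear governs)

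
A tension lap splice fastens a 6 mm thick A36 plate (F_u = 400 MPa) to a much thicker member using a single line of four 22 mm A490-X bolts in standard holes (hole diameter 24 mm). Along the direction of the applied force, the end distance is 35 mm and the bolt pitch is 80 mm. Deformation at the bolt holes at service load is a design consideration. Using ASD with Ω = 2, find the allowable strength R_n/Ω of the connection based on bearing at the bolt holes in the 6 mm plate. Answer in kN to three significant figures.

223 kN

Per bolt r_n = 1.2 l_c t F_u ≤ 2.4 d t F_u; upper limit = 2.4 × 22 × 6 × 400 / 1000 = 126.7 kN.
Edge bolt: l_c = 35 − 24/2 = 23 mm → 1.2 × 23 × 6 × 400 / 1000 = 66.24 → r_n = 66.24 kN.
Interior bolts: l_c = 80 − 24 = 56 mm → 1.2 × 56 × 6 × 400 / 1000 = 161.3 → r_n = 126.7 kN.
R_n = 1 × 66.24 + 3 × 126.7 = 446.4 kN.
Allowable strength R_n/Ω = 446.4 / 2 = 223 kN.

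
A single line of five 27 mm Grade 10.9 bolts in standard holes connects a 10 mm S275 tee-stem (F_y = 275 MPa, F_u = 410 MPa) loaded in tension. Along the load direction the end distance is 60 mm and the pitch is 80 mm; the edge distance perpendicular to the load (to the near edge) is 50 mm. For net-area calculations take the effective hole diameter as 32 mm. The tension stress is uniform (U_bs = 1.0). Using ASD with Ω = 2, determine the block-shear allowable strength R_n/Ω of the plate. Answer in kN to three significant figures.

360 kN

Shear plane L_v = 60 + 4·80 = 380 mm; A_gv = 380 × 10 = 3800 mm².
A_nv = (380 − 4.5·32) × 10 = 2360 mm².
A_nt = (50 − 0.5·32) × 10 = 340 mm².
0.6 F_u A_nv = 580.6 kN; 0.6 F_y A_gv = 627 kN → shear rupture governs the shear term.
R_n = 580.6 + 1.0 × 410 × 340 / 1000 = 720 kN.
Allowable strength R_n/Ω = 720 / 2 = 360 kN.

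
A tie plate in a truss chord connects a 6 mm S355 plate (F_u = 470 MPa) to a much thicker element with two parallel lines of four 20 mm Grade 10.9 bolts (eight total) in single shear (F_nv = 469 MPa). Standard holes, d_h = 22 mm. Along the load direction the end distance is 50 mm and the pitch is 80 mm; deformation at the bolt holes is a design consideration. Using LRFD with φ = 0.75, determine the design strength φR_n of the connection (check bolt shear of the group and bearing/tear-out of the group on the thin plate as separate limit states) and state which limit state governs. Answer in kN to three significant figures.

807 kN (bearing governs)

Bolt shear: A_b = π·20²/4 = 314.2 mm²; R_n = 469 × 314.2 × 8 × 1 / 1000 = 1179 kN → 0.75 × 1179 = 884 kN.
Bearing (1.2 l_c t F_u ≤ 2.4 d t F_u): upper limit = 2.4·20·6·470 / 1000 = 135.4 kN.
  Edge l_c = 50 − 22/2 = 39 → r_n = 132 kN; interior l_c = 80 − 22 = 58 → r_n = 135.4 kN.
  R_n,bearing = 2·132 + 6·135.4 = 1076 kN → 0.75 × 1076 = 807 kN.
Bearing governs: 807 kN.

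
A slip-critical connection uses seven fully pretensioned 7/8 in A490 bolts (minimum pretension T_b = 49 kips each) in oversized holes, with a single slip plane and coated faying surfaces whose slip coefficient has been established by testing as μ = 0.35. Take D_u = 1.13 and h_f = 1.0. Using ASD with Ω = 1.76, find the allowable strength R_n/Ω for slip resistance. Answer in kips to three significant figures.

77.1 kips

R_n = μ · D_u · h_f · T_b · n_s · n_b = 0.35 × 1.13 × 1.0 × 49 × 1 × 7 = 135.7 kips.
Allowable strength R_n/Ω = 135.7 / 1.76 = 77.1 kips.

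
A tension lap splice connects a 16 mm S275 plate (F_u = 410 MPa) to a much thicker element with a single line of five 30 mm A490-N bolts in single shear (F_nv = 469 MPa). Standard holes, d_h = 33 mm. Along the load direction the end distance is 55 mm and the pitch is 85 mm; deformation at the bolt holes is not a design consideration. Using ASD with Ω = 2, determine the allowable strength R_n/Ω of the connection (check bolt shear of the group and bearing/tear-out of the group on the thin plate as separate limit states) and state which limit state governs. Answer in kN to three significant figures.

Bolt shear: A_b = π·30²/4 = 706.9 mm²; R_n = 469 × 706.9 × 5 × 1 / 1000 = 1658 kN → 1658 / 2 = 829 kN.
Bearing (1.5 l_c t F_u ≤ 3.0 d t F_u): upper limit = 3.0·30·16·410 / 1000 = 590.4 kN.
  Edge l_c = 55 − 33/2 = 38.5 → r_n = 378.8 kN; interior l_c = 85 − 33 = 52 → r_n = 511.7 kN.
  R_n,bearing = 1·378.8 + 4·511.7 = 2426 kN → 2426 / 2 = 1210 kN.
Bolt shear governs: 829 kN.

829 kN (bolt shear governs)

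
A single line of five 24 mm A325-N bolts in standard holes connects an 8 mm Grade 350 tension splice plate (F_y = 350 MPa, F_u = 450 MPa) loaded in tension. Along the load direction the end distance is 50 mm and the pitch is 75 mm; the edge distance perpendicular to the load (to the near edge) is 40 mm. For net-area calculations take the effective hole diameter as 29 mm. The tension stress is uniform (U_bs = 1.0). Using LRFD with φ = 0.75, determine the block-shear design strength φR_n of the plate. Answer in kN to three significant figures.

Shear plane L_v = 50 + 4·75 = 350 mm; A_gv = 350 × 8 = 2800 mm².
A_nv = (350 − 4.5·29) × 8 = 1756 mm².
A_nt = (40 − 0.5·29) × 8 = 204 mm².
0.6 F_u A_nv = 474.1 kN; 0.6 F_y A_gv = 588 kN → shear rupture governs the shear term.
R_n = 474.1 + 1.0 × 450 × 204 / 1000 = 565.9 kN.
Design strength φR_n = 0.75 × 565.9 = 424 kN.

424 kN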